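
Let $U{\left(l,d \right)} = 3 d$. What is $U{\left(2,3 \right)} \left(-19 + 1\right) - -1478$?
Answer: $1316$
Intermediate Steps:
$U{\left(2,3 \right)} \left(-19 + 1\right) - -1478 = 3 \cdot 3 \left(-19 + 1\right) - -1478 = 9 \left(-18\right) + 1478 = -162 + 1478 = 1316$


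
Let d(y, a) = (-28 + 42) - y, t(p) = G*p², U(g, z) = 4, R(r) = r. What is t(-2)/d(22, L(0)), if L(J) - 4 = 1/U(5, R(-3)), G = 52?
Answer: -26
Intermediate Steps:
t(p) = 52*p²
L(J) = 17/4 (L(J) = 4 + 1/4 = 4 + ¼ = 17/4)
d(y, a) = 14 - y
t(-2)/d(22, L(0)) = (52*(-2)²)/(14 - 1*22) = (52*4)/(14 - 22) = 208/(-8) = 208*(-⅛) = -26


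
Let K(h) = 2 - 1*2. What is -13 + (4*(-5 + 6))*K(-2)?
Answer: -13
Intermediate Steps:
K(h) = 0 (K(h) = 2 - 2 = 0)
-13 + (4*(-5 + 6))*K(-2) = -13 + (4*(-5 + 6))*0 = -13 + (4*1)*0 = -13 + 4*0 = -13 + 0 = -13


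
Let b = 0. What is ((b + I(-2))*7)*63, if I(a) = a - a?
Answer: 0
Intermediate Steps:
I(a) = 0
((b + I(-2))*7)*63 = ((0 + 0)*7)*63 = (0*7)*63 = 0*63 = 0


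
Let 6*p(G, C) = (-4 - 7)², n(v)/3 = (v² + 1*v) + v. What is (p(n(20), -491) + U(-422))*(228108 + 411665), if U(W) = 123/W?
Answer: 8048984113/633 ≈ 1.2716e+7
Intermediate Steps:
n(v) = 3*v² + 6*v (n(v) = 3*((v² + 1*v) + v) = 3*((v² + v) + v) = 3*((v + v²) + v) = 3*(v² + 2*v) = 3*v² + 6*v)
p(G, C) = 121/6 (p(G, C) = (-4 - 7)²/6 = (⅙)*(-11)² = (⅙)*121 = 121/6)
(p(n(20), -491) + U(-422))*(228108 + 411665) = (121/6 + 123/(-422))*(228108 + 411665) = (121/6 + 123*(-1/422))*639773 = (121/6 - 123/422)*639773 = (12581/633)*639773 = 8048984113/633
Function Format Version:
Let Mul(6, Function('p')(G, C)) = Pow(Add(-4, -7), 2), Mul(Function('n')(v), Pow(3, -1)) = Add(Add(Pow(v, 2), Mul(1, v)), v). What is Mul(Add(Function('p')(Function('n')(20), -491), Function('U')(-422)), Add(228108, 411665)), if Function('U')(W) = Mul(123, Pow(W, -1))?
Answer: Rational(8048984113, 633) ≈ 1.2716e+7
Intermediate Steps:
Function('n')(v) = Add(Mul(3, Pow(v, 2)), Mul(6, v)) (Function('n')(v) = Mul(3, Add(Add(Pow(v, 2), Mul(1, v)), v)) = Mul(3, Add(Add(Pow(v, 2), v), v)) = Mul(3, Add(Add(v, Pow(v, 2)), v)) = Mul(3, Add(Pow(v, 2), Mul(2, v))) = Add(Mul(3, Pow(v, 2)), Mul(6, v)))
Function('p')(G, C) = Rational(121, 6) (Function('p')(G, C) = Mul(Rational(1, 6), Pow(Add(-4, -7), 2)) = Mul(Rational(1, 6), Pow(-11, 2)) = Mul(Rational(1, 6), 121) = Rational(121, 6))
Mul(Add(Function('p')(Function('n')(20), -491), Function('U')(-422)), Add(228108, 411665)) = Mul(Add(Rational(121, 6), Mul(123, Pow(-422, -1))), Add(228108, 411665)) = Mul(Add(Rational(121, 6), Mul(123, Rational(-1, 422))), 639773) = Mul(Add(Rational(121, 6), Rational(-123, 422)), 639773) = Mul(Rational(12581, 633), 639773) = Rational(8048984113, 633)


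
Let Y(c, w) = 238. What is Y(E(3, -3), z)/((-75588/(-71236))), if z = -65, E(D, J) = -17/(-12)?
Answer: 4238542/18897 ≈ 224.30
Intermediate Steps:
E(D, J) = 17/12 (E(D, J) = -17*(-1/12) = 17/12)
Y(E(3, -3), z)/((-75588/(-71236))) = 238/((-75588/(-71236))) = 238/((-75588*(-1/71236))) = 238/(18897/17809) = 238*(17809/18897) = 4238542/18897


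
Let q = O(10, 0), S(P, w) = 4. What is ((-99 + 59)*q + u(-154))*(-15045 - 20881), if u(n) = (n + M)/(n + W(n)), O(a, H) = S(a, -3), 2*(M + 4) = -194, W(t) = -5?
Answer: 301598770/53 ≈ 5.6905e+6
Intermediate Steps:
M = -101 (M = -4 + (½)*(-194) = -4 - 97 = -101)
O(a, H) = 4
u(n) = (-101 + n)/(-5 + n) (u(n) = (n - 101)/(n - 5) = (-101 + n)/(-5 + n))
q = 4
((-99 + 59)*q + u(-154))*(-15045 - 20881) = ((-99 + 59)*4 + (-101 - 154)/(-5 - 154))*(-15045 - 20881) = (-40*4 - 255/(-159))*(-35926) = (-160 - 1/159*(-255))*(-35926) = (-160 + 85/53)*(-35926) = -8395/53*(-35926) = 301598770/53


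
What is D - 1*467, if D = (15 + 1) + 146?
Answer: -305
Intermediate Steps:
D = 162 (D = 16 + 146 = 162)
D - 1*467 = 162 - 1*467 = 162 - 467 = -305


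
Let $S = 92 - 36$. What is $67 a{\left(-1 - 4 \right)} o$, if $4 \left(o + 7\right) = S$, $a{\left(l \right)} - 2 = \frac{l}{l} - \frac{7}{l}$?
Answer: $\frac{10318}{5} \approx 2063.6$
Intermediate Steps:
$a{\left(l \right)} = 3 - \frac{7}{l}$ ($a{\left(l \right)} = 2 - \left(\frac{7}{l} - \frac{l}{l}\right) = 2 + \left(1 - \frac{7}{l}\right) = 3 - \frac{7}{l}$)
$S = 56$
$o = 7$ ($o = -7 + \frac{1}{4} \cdot 56 = -7 + 14 = 7$)
$67 a{\left(-1 - 4 \right)} o = 67 \left(3 - \frac{7}{-1 - 4}\right) 7 = 67 \left(3 - \frac{7}{-5}\right) 7 = 67 \left(3 - - \frac{7}{5}\right) 7 = 67 \left(3 + \frac{7}{5}\right) 7 = 67 \cdot \frac{22}{5} \cdot 7 = \frac{1474}{5} \cdot 7 = \frac{10318}{5}$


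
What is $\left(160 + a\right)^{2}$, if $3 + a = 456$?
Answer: $375769$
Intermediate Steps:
$a = 453$ ($a = -3 + 456 = 453$)
$\left(160 + a\right)^{2} = \left(160 + 453\right)^{2} = 613^{2} = 375769$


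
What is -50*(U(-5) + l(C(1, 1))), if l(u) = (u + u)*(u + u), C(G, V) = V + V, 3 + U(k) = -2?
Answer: -550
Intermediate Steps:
U(k) = -5 (U(k) = -3 - 2 = -5)
C(G, V) = 2*V
l(u) = 4*u**2 (l(u) = (2*u)*(2*u) = 4*u**2)
-50*(U(-5) + l(C(1, 1))) = -50*(-5 + 4*(2*1)**2) = -50*(-5 + 4*2**2) = -50*(-5 + 4*4) = -50*(-5 + 16) = -50*11 = -550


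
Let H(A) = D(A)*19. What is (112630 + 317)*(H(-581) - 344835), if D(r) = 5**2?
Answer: -38894428920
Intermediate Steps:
D(r) = 25
H(A) = 475 (H(A) = 25*19 = 475)
(112630 + 317)*(H(-581) - 344835) = (112630 + 317)*(475 - 344835) = 112947*(-344360) = -38894428920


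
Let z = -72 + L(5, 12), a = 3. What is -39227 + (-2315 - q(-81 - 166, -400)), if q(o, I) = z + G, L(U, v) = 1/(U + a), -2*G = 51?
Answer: -331557/8 ≈ -41445.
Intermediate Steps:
G = -51/2 (G = -½*51 = -51/2 ≈ -25.500)
L(U, v) = 1/(3 + U) (L(U, v) = 1/(U + 3) = 1/(3 + U))
z = -575/8 (z = -72 + 1/(3 + 5) = -72 + 1/8 = -72 + ⅛ = -575/8 ≈ -71.875)
q(o, I) = -779/8 (q(o, I) = -575/8 - 51/2 = -779/8)
-39227 + (-2315 - q(-81 - 166, -400)) = -39227 + (-2315 - 1*(-779/8)) = -39227 + (-2315 + 779/8) = -39227 - 17741/8 = -331557/8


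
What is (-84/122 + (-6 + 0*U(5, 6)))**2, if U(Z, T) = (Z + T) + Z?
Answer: 166464/3721 ≈ 44.736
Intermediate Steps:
U(Z, T) = T + 2*Z (U(Z, T) = (T + Z) + Z = T + 2*Z)
(-84/122 + (-6 + 0*U(5, 6)))**2 = (-84/122 + (-6 + 0*(6 + 2*5)))**2 = (-84*1/122 + (-6 + 0*(6 + 10)))**2 = (-42/61 + (-6 + 0*16))**2 = (-42/61 + (-6 + 0))**2 = (-42/61 - 6)**2 = (-408/61)**2 = 166464/3721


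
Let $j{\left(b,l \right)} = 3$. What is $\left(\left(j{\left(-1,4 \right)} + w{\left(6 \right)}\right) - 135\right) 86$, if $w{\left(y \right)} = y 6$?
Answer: $-8256$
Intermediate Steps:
$w{\left(y \right)} = 6 y$
$\left(\left(j{\left(-1,4 \right)} + w{\left(6 \right)}\right) - 135\right) 86 = \left(\left(3 + 6 \cdot 6\right) - 135\right) 86 = \left(\left(3 + 36\right) - 135\right) 86 = \left(39 - 135\right) 86 = \left(-96\right) 86 = -8256$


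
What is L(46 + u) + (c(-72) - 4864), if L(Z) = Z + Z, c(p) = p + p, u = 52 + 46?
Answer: -4720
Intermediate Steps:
u = 98
c(p) = 2*p
L(Z) = 2*Z
L(46 + u) + (c(-72) - 4864) = 2*(46 + 98) + (2*(-72) - 4864) = 2*144 + (-144 - 4864) = 288 - 5008 = -4720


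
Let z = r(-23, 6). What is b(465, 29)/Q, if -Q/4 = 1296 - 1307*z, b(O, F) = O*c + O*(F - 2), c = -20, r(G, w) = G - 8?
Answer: -3255/167252 ≈ -0.019462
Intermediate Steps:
r(G, w) = -8 + G
b(O, F) = -20*O + O*(-2 + F) (b(O, F) = O*(-20) + O*(F - 2) = -20*O + O*(-2 + F))
z = -31 (z = -8 - 23 = -31)
Q = -167252 (Q = -4*(1296 - 1307*(-31)) = -4*(1296 + 40517) = -4*41813 = -167252)
b(465, 29)/Q = (465*(-22 + 29))/(-167252) = (465*7)*(-1/167252) = 3255*(-1/167252) = -3255/167252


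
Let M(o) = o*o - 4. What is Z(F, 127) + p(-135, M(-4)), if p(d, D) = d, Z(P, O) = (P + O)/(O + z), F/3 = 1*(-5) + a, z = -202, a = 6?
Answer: -2051/15 ≈ -136.73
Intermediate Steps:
M(o) = -4 + o**2 (M(o) = o**2 - 4 = -4 + o**2)
F = 3 (F = 3*(1*(-5) + 6) = 3*(-5 + 6) = 3*1 = 3)
Z(P, O) = (O + P)/(-202 + O) (Z(P, O) = (P + O)/(O - 202) = (O + P)/(-202 + O))
Z(F, 127) + p(-135, M(-4)) = (127 + 3)/(-202 + 127) - 135 = 130/(-75) - 135 = -1/75*130 - 135 = -26/15 - 135 = -2051/15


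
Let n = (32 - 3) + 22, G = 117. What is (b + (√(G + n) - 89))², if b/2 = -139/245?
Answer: 497743089/60025 - 88332*√42/245 ≈ 5955.7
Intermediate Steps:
n = 51 (n = 29 + 22 = 51)
b = -278/245 (b = 2*(-139/245) = -278/245 ≈ -1.1347)
(b + (√(G + n) - 89))² = (-278/245 + (√(117 + 51) - 89))² = (-278/245 + (√168 - 89))² = (-278/245 + (2*√42 - 89))² = (-278/245 + (-89 + 2*√42))² = (-22083/245 + 2*√42)²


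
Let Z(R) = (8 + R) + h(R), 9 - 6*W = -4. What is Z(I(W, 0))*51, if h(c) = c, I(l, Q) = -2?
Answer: 204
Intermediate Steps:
W = 13/6 (W = 3/2 - ⅙*(-4) = 3/2 + ⅔ = 13/6 ≈ 2.1667)
Z(R) = 8 + 2*R (Z(R) = (8 + R) + R = 8 + 2*R)
Z(I(W, 0))*51 = (8 + 2*(-2))*51 = (8 - 4)*51 = 4*51 = 204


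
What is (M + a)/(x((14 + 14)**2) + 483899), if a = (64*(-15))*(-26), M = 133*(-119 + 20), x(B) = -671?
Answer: 3931/161076 ≈ 0.024405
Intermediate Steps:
M = -13167 (M = 133*(-99) = -13167)
a = 24960 (a = -960*(-26) = 24960)
(M + a)/(x((14 + 14)**2) + 483899) = (-13167 + 24960)/(-671 + 483899) = 11793/483228 = 11793*(1/483228) = 3931/161076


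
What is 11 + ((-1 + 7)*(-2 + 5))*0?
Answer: 11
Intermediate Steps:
11 + ((-1 + 7)*(-2 + 5))*0 = 11 + (6*3)*0 = 11 + 18*0 = 11 + 0 = 11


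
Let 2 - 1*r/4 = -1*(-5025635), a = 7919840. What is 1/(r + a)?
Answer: -1/12182692 ≈ -8.2084e-8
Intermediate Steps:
r = -20102532 (r = 8 - (-4)*(-5025635) = 8 - 4*5025635 = 8 - 20102540 = -20102532)
1/(r + a) = 1/(-20102532 + 7919840) = 1/(-12182692) = -1/12182692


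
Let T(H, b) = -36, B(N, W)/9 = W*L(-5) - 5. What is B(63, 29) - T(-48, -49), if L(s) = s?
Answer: -1314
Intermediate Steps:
B(N, W) = -45 - 45*W (B(N, W) = 9*(W*(-5) - 5) = 9*(-5*W - 5) = 9*(-5 - 5*W) = -45 - 45*W)
B(63, 29) - T(-48, -49) = (-45 - 45*29) - 1*(-36) = (-45 - 1305) + 36 = -1350 + 36 = -1314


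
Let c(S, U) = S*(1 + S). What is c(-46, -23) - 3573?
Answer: -1503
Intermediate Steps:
c(-46, -23) - 3573 = -46*(1 - 46) - 3573 = -46*(-45) - 3573 = 2070 - 3573 = -1503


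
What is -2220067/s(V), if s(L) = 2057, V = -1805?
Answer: -2220067/2057 ≈ -1079.3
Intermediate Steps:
-2220067/s(V) = -2220067/2057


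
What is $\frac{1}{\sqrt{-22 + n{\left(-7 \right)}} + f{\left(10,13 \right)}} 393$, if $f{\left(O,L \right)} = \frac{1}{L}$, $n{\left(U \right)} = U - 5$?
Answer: $\frac{5109}{5747} - \frac{66417 i \sqrt{34}}{5747} \approx 0.88899 - 67.387 i$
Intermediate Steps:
$n{\left(U \right)} = -5 + U$
$\frac{1}{\sqrt{-22 + n{\left(-7 \right)}} + f{\left(10,13 \right)}} 393 = \frac{1}{\sqrt{-22 - 12} + \frac{1}{13}} \cdot 393 = \frac{1}{\sqrt{-34} + \frac{1}{13}} \cdot 393 = \frac{1}{i \sqrt{34} + \frac{1}{13}} \cdot 393 = \frac{1}{\frac{1}{13} + i \sqrt{34}} \cdot 393 = \frac{393}{\frac{1}{13} + i \sqrt{34}}$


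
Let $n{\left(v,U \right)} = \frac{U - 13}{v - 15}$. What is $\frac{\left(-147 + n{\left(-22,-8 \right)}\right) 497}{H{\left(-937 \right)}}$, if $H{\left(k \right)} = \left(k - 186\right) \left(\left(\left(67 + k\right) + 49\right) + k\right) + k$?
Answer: $- \frac{2692746}{73011989} \approx -0.036881$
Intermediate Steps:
$H{\left(k \right)} = k + \left(-186 + k\right) \left(116 + 2 k\right)$ ($H{\left(k \right)} = \left(-186 + k\right) \left(\left(116 + k\right) + k\right) + k = \left(-186 + k\right) \left(116 + 2 k\right) + k = k + \left(-186 + k\right) \left(116 + 2 k\right)$)
$n{\left(v,U \right)} = \frac{-13 + U}{-15 + v}$
$\frac{\left(-147 + n{\left(-22,-8 \right)}\right) 497}{H{\left(-937 \right)}} = \frac{\left(-147 + \frac{-13 - 8}{-15 - 22}\right) 497}{-21576 - -238935 + 2 \left(-937\right)^{2}} = \frac{\left(-147 + \frac{1}{-37} \left(-21\right)\right) 497}{-21576 + 238935 + 2 \cdot 877969} = \frac{\left(-147 - - \frac{21}{37}\right) 497}{-21576 + 238935 + 1755938} = \frac{\left(-147 + \frac{21}{37}\right) 497}{1973297} = \left(- \frac{5418}{37}\right) 497 \cdot \frac{1}{1973297} = \left(- \frac{2692746}{37}\right) \frac{1}{1973297} = - \frac{2692746}{73011989}$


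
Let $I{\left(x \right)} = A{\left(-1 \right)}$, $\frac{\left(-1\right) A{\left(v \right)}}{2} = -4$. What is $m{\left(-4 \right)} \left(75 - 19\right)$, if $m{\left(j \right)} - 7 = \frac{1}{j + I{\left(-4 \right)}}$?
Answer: $406$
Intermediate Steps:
$A{\left(v \right)} = 8$ ($A{\left(v \right)} = \left(-2\right) \left(-4\right) = 8$)
$I{\left(x \right)} = 8$
$m{\left(j \right)} = 7 + \frac{1}{8 + j}$ ($m{\left(j \right)} = 7 + \frac{1}{j + 8} = 7 + \frac{1}{8 + j}$)
$m{\left(-4 \right)} \left(75 - 19\right) = \frac{57 + 7 \left(-4\right)}{8 - 4} \left(75 - 19\right) = \frac{57 - 28}{4} \cdot 56 = \frac{1}{4} \cdot 29 \cdot 56 = \frac{29}{4} \cdot 56 = 406$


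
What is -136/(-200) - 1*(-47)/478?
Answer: 9301/11950 ≈ 0.77833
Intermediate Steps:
-136/(-200) - 1*(-47)/478 = -136*(-1/200) + 47*(1/478) = 17/25 + 47/478 = 9301/11950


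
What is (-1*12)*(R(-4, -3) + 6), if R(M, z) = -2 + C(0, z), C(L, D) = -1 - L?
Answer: -36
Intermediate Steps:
R(M, z) = -3 (R(M, z) = -2 + (-1 - 1*0) = -2 + (-1 + 0) = -2 - 1 = -3)
(-1*12)*(R(-4, -3) + 6) = (-1*12)*(-3 + 6) = -12*3 = -36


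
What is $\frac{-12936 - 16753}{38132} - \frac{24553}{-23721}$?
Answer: $\frac{232002227}{904529172} \approx 0.25649$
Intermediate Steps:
$\frac{-12936 - 16753}{38132} - \frac{24553}{-23721} = \left(-12936 - 16753\right) \frac{1}{38132} - - \frac{24553}{23721} = \left(-29689\right) \frac{1}{38132} + \frac{24553}{23721} = - \frac{29689}{38132} + \frac{24553}{23721} = \frac{232002227}{904529172}$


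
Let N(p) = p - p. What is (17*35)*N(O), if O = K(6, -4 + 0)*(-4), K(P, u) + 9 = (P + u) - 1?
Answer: 0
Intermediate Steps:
K(P, u) = -10 + P + u (K(P, u) = -9 + ((P + u) - 1) = -9 + (-1 + P + u) = -10 + P + u)
O = 32 (O = (-10 + 6 + (-4 + 0))*(-4) = (-10 + 6 - 4)*(-4) = -8*(-4) = 32)
N(p) = 0
(17*35)*N(O) = (17*35)*0 = 595*0 = 0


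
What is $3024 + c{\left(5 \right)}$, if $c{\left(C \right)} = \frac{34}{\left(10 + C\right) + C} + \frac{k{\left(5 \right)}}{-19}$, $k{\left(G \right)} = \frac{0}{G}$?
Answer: $\frac{30257}{10} \approx 3025.7$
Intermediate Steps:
$k{\left(G \right)} = 0$
$c{\left(C \right)} = \frac{34}{10 + 2 C}$ ($c{\left(C \right)} = \frac{34}{\left(10 + C\right) + C} + \frac{0}{-19} = \frac{34}{10 + 2 C} + 0 \left(- \frac{1}{19}\right) = \frac{34}{10 + 2 C} + 0 = \frac{34}{10 + 2 C}$)
$3024 + c{\left(5 \right)} = 3024 + \frac{17}{5 + 5} = 3024 + \frac{17}{10} = \frac{30257}{10}$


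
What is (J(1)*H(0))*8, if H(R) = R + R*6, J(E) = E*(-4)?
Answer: 0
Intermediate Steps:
J(E) = -4*E
H(R) = 7*R (H(R) = R + 6*R = 7*R)
(J(1)*H(0))*8 = ((-4*1)*(7*0))*8 = -4*0*8 = 0*8 = 0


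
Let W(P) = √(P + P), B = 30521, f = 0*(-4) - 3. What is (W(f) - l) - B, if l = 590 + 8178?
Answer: -39289 + I*√6 ≈ -39289.0 + 2.4495*I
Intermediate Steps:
f = -3 (f = 0 - 3 = -3)
W(P) = √2*√P (W(P) = √(2*P) = √2*√P)
l = 8768
(W(f) - l) - B = (√2*√(-3) - 1*8768) - 1*30521 = (√2*(I*√3) - 8768) - 30521 = (I*√6 - 8768) - 30521 = (-8768 + I*√6) - 30521 = -39289 + I*√6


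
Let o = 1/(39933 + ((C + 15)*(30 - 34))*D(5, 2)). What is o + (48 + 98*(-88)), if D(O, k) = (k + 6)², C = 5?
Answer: -298556287/34813 ≈ -8576.0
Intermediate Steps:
D(O, k) = (6 + k)²
o = 1/34813 (o = 1/(39933 + ((5 + 15)*(30 - 34))*(6 + 2)²) = 1/(39933 + (20*(-4))*8²) = 1/(39933 - 80*64) = 1/(39933 - 5120) = 1/34813 ≈ 2.8725e-5)
o + (48 + 98*(-88)) = 1/34813 + (48 + 98*(-88)) = 1/34813 + (48 - 8624) = 1/34813 - 8576 = -298556287/34813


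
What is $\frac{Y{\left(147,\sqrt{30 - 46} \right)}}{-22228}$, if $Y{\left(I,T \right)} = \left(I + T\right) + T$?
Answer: $- \frac{147}{22228} - \frac{2 i}{5557} \approx -0.0066133 - 0.00035991 i$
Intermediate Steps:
$Y{\left(I,T \right)} = I + 2 T$
$\frac{Y{\left(147,\sqrt{30 - 46} \right)}}{-22228} = \frac{147 + 2 \sqrt{30 - 46}}{-22228} = \left(147 + 2 \sqrt{-16}\right) \left(- \frac{1}{22228}\right) = \left(147 + 2 \cdot 4 i\right) \left(- \frac{1}{22228}\right) = \left(147 + 8 i\right) \left(- \frac{1}{22228}\right) = - \frac{147}{22228} - \frac{2 i}{5557}$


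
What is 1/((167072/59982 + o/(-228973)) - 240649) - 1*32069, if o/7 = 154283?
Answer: -52996621616590333393/1652581047420350 ≈ -32069.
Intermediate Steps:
o = 1079981 (o = 7*154283 = 1079981)
1/((167072/59982 + o/(-228973)) - 240649) - 1*32069 = 1/((167072/59982 + 1079981/(-228973)) - 240649) - 1*32069 = 1/((167072*(1/59982) + 1079981*(-1/228973)) - 240649) - 32069 = 1/((83536/29991 - 1079981/228973) - 240649) - 32069 = 1/(-13262221643/6867129243 - 240649) - 32069 = 1/(-1652581047420350/6867129243) - 32069 = -6867129243/1652581047420350 - 32069 = -52996621616590333393/1652581047420350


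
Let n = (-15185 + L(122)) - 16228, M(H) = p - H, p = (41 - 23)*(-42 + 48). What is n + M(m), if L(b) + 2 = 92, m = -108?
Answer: -31107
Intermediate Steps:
p = 108 (p = 18*6 = 108)
L(b) = 90 (L(b) = -2 + 92 = 90)
M(H) = 108 - H
n = -31323 (n = (-15185 + 90) - 16228 = -15095 - 16228 = -31323)
n + M(m) = -31323 + (108 - 1*(-108)) = -31323 + (108 + 108) = -31323 + 216 = -31107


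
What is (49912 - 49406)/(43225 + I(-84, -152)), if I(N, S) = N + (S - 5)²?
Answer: 253/33895 ≈ 0.0074642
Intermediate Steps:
I(N, S) = N + (-5 + S)²
(49912 - 49406)/(43225 + I(-84, -152)) = (49912 - 49406)/(43225 + (-84 + (-5 - 152)²)) = 506/(43225 + (-84 + (-157)²)) = 506/(43225 + (-84 + 24649)) = 506/(43225 + 24565) = 506/67790 = 506*(1/67790) = 253/33895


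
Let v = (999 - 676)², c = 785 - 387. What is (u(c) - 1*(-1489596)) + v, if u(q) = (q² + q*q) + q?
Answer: 1911131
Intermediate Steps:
c = 398
v = 104329 (v = 323² = 104329)
u(q) = q + 2*q² (u(q) = (q² + q²) + q = 2*q² + q = q + 2*q²)
(u(c) - 1*(-1489596)) + v = (398*(1 + 2*398) - 1*(-1489596)) + 104329 = (398*(1 + 796) + 1489596) + 104329 = (398*797 + 1489596) + 104329 = (317206 + 1489596) + 104329 = 1806802 + 104329 = 1911131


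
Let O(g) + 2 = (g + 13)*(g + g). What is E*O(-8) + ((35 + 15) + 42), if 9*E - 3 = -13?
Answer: 1648/9 ≈ 183.11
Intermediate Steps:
E = -10/9 (E = 1/3 + (1/9)*(-13) = 1/3 - 13/9 = -10/9 ≈ -1.1111)
O(g) = -2 + 2*g*(13 + g) (O(g) = -2 + (g + 13)*(g + g) = -2 + (13 + g)*(2*g) = -2 + 2*g*(13 + g))
E*O(-8) + ((35 + 15) + 42) = -10*(-2 + 2*(-8)**2 + 26*(-8))/9 + ((35 + 15) + 42) = -10*(-2 + 2*64 - 208)/9 + (50 + 42) = -10*(-2 + 128 - 208)/9 + 92 = -10/9*(-82) + 92 = 820/9 + 92 = 1648/9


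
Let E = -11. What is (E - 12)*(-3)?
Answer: 69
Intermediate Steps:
(E - 12)*(-3) = (-11 - 12)*(-3) = -23*(-3) = 69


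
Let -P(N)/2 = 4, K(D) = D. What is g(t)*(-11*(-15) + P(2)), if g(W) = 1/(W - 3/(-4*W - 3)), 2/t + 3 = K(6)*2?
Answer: 49455/313 ≈ 158.00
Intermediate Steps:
P(N) = -8 (P(N) = -2*4 = -8)
t = 2/9 (t = 2/(-3 + 6*2) = 2/(-3 + 12) = 2/9 ≈ 0.22222)
g(W) = 1/(W - 3/(-3 - 4*W))
g(t)*(-11*(-15) + P(2)) = ((3 + 4*(2/9))/(3 + 3*(2/9) + 4*(2/9)**2))*(-11*(-15) - 8) = ((3 + 8/9)/(3 + 2/3 + 4*(4/81)))*(165 - 8) = ((35/9)/(3 + 2/3 + 16/81))*157 = ((35/9)/(313/81))*157 = ((81/313)*(35/9))*157 = (315/313)*157 = 49455/313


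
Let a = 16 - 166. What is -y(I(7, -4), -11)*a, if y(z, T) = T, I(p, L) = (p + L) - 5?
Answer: -1650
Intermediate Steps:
I(p, L) = -5 + L + p (I(p, L) = (L + p) - 5 = -5 + L + p)
a = -150
-y(I(7, -4), -11)*a = -(-11)*(-150) = -1*1650 = -1650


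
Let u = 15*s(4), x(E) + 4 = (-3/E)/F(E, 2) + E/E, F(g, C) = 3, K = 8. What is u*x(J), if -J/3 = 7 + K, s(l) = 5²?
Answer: -3350/3 ≈ -1116.7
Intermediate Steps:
s(l) = 25
J = -45 (J = -3*(7 + 8) = -3*15 = -45)
x(E) = -3 - 1/E (x(E) = -4 + (-3/E/3 + E/E) = -4 + (-3/E*(⅓) + 1) = -4 + (-1/E + 1) = -4 + (1 - 1/E) = -3 - 1/E)
u = 375 (u = 15*25 = 375)
u*x(J) = 375*(-3 - 1/(-45)) = 375*(-3 - 1*(-1/45)) = 375*(-3 + 1/45) = 375*(-134/45) = -3350/3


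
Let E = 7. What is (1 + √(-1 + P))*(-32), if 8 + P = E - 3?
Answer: -32 - 32*I*√5 ≈ -32.0 - 71.554*I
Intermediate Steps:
P = -4 (P = -8 + (7 - 3) = -8 + 4 = -4)
(1 + √(-1 + P))*(-32) = (1 + √(-1 - 4))*(-32) = (1 + √(-5))*(-32) = (1 + I*√5)*(-32) = -32 - 32*I*√5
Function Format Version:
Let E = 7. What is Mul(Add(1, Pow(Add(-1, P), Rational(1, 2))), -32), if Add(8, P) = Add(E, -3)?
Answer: Add(-32, Mul(-32, I, Pow(5, Rational(1, 2)))) ≈ Add(-32.000, Mul(-71.554, I))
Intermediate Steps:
P = -4 (P = Add(-8, Add(7, -3)) = Add(-8, 4) = -4)
Mul(Add(1, Pow(Add(-1, P), Rational(1, 2))), -32) = Mul(Add(1, Pow(Add(-1, -4), Rational(1, 2))), -32) = Mul(Add(1, Pow(-5, Rational(1, 2))), -32) = Mul(Add(1, Mul(I, Pow(5, Rational(1, 2)))), -32) = Add(-32, Mul(-32, I, Pow(5, Rational(1, 2))))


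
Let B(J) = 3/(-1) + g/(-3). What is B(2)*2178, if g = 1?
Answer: -7260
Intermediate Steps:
B(J) = -10/3 (B(J) = 3/(-1) + 1/(-3) = 3*(-1) + 1*(-1/3) = -3 - 1/3 = -10/3)
B(2)*2178 = -10/3*2178 = -7260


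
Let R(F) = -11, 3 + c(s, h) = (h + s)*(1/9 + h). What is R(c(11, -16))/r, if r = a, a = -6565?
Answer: 11/6565 ≈ 0.0016756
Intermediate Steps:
c(s, h) = -3 + (⅑ + h)*(h + s) (c(s, h) = -3 + (h + s)*(1/9 + h) = -3 + (h + s)*(⅑ + h) = -3 + (⅑ + h)*(h + s))
r = -6565
R(c(11, -16))/r = -11/(-6565) = -11*(-1/6565) = 11/6565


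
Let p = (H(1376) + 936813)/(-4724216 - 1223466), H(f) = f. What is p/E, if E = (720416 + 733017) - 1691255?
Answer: 938189/1414489628604 ≈ 6.6327e-7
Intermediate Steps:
E = -237822 (E = 1453433 - 1691255 = -237822)
p = -938189/5947682 (p = (1376 + 936813)/(-4724216 - 1223466) = 938189/(-5947682) = 938189*(-1/5947682) = -938189/5947682 ≈ -0.15774)
p/E = -938189/5947682/(-237822) = -938189/5947682*(-1/237822) = 938189/1414489628604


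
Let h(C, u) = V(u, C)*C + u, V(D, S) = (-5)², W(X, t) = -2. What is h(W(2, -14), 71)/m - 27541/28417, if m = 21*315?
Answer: -8646998/8951355 ≈ -0.96600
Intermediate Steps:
V(D, S) = 25
m = 6615
h(C, u) = u + 25*C (h(C, u) = 25*C + u = u + 25*C)
h(W(2, -14), 71)/m - 27541/28417 = (71 + 25*(-2))/6615 - 27541/28417 = (71 - 50)*(1/6615) - 27541*1/28417 = 21*(1/6615) - 27541/28417 = 1/315 - 27541/28417 = -8646998/8951355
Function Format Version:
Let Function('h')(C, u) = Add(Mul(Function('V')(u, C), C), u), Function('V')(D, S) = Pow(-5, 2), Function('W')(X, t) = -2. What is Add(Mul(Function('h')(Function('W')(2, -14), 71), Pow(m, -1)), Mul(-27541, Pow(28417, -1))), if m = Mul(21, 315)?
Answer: Rational(-8646998, 8951355) ≈ -0.96600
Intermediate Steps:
Function('V')(D, S) = 25
m = 6615
Function('h')(C, u) = Add(u, Mul(25, C)) (Function('h')(C, u) = Add(Mul(25, C), u) = Add(u, Mul(25, C)))
Add(Mul(Function('h')(Function('W')(2, -14), 71), Pow(m, -1)), Mul(-27541, Pow(28417, -1))) = Add(Mul(Add(71, Mul(25, -2)), Pow(6615, -1)), Mul(-27541, Pow(28417, -1))) = Add(Mul(Add(71, -50), Rational(1, 6615)), Mul(-27541, Rational(1, 28417))) = Add(Mul(21, Rational(1, 6615)), Rational(-27541, 28417)) = Add(Rational(1, 315), Rational(-27541, 28417)) = Rational(-8646998, 8951355)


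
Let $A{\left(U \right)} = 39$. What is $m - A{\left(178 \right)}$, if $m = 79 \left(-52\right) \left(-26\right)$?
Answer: $106769$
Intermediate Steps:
$m = 106808$ ($m = \left(-4108\right) \left(-26\right) = 106808$)
$m - A{\left(178 \right)} = 106808 - 39 = 106769$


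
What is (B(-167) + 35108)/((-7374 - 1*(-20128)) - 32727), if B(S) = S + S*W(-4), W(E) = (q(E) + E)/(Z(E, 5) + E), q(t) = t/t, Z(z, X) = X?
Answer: -35442/19973 ≈ -1.7745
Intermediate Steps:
q(t) = 1
W(E) = (1 + E)/(5 + E)
B(S) = -2*S (B(S) = S + S*((1 - 4)/(5 - 4)) = S + S*(-3/1) = S + S*(1*(-3)) = S + S*(-3) = S - 3*S = -2*S)
(B(-167) + 35108)/((-7374 - 1*(-20128)) - 32727) = (-2*(-167) + 35108)/((-7374 - 1*(-20128)) - 32727) = (334 + 35108)/((-7374 + 20128) - 32727) = 35442/(12754 - 32727) = 35442/(-19973) = 35442*(-1/19973) = -35442/19973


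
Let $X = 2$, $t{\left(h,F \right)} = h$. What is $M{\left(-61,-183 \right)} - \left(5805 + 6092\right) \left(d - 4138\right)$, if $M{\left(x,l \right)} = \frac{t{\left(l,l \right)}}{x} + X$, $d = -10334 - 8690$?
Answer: $275558319$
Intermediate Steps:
$d = -19024$ ($d = -10334 - 8690 = -19024$)
$M{\left(x,l \right)} = 2 + \frac{l}{x}$ ($M{\left(x,l \right)} = \frac{l}{x} + 2 = 2 + \frac{l}{x}$)
$M{\left(-61,-183 \right)} - \left(5805 + 6092\right) \left(d - 4138\right) = \left(2 - \frac{183}{-61}\right) - \left(5805 + 6092\right) \left(-19024 - 4138\right) = \left(2 - -3\right) - 11897 \left(-23162\right) = \left(2 + 3\right) - -275558314 = 5 + 275558314 = 275558319$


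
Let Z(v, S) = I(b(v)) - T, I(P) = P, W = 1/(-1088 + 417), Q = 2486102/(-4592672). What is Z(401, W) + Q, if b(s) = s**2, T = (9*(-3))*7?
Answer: 369685889589/2296336 ≈ 1.6099e+5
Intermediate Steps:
T = -189 (T = -27*7 = -189)
Q = -1243051/2296336 (Q = 2486102*(-1/4592672) = -1243051/2296336 ≈ -0.54132)
W = -1/671 (W = 1/(-671) = -1/671 ≈ -0.0014903)
Z(v, S) = 189 + v**2 (Z(v, S) = v**2 - 1*(-189) = v**2 + 189 = 189 + v**2)
Z(401, W) + Q = (189 + 401**2) - 1243051/2296336 = (189 + 160801) - 1243051/2296336 = 160990 - 1243051/2296336 = 369685889589/2296336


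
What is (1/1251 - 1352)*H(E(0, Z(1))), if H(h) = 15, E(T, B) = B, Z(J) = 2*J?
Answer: -8456755/417 ≈ -20280.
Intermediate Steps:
(1/1251 - 1352)*H(E(0, Z(1))) = (1/1251 - 1352)*15 = -1691351/1251*15 = -8456755/417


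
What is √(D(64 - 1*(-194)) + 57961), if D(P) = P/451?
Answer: √11789441719/451 ≈ 240.75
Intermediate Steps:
D(P) = P/451 (D(P) = P*(1/451) = P/451)
√(D(64 - 1*(-194)) + 57961) = √((64 - 1*(-194))/451 + 57961) = √((64 + 194)/451 + 57961) = √((1/451)*258 + 57961) = √(258/451 + 57961) = √(26140669/451) = √11789441719/451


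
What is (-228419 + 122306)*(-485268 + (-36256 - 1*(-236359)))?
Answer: 30259713645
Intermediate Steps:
(-228419 + 122306)*(-485268 + (-36256 - 1*(-236359))) = -106113*(-485268 + (-36256 + 236359)) = -106113*(-485268 + 200103) = -106113*(-285165) = 30259713645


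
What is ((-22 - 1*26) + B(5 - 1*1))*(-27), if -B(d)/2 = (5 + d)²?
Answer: 5670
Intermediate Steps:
B(d) = -2*(5 + d)²
((-22 - 1*26) + B(5 - 1*1))*(-27) = ((-22 - 1*26) - 2*(5 + (5 - 1*1))²)*(-27) = ((-22 - 26) - 2*(5 + (5 - 1))²)*(-27) = (-48 - 2*(5 + 4)²)*(-27) = (-48 - 2*9²)*(-27) = (-48 - 2*81)*(-27) = (-48 - 162)*(-27) = -210*(-27) = 5670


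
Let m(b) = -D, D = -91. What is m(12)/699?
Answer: 91/699 ≈ 0.13019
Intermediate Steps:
m(b) = 91 (m(b) = -1*(-91) = 91)
m(12)/699 = 91/699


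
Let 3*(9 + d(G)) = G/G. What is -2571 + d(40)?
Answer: -7739/3 ≈ -2579.7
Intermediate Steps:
d(G) = -26/3 (d(G) = -9 + (G/G)/3 = -9 + (⅓)*1 = -9 + ⅓ = -26/3)
-2571 + d(40) = -2571 - 26/3 = -7739/3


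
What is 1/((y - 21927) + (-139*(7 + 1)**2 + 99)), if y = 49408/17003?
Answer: -17003/522350764 ≈ -3.2551e-5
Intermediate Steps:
y = 49408/17003 (y = 49408*(1/17003) = 49408/17003 ≈ 2.9058)
1/((y - 21927) + (-139*(7 + 1)**2 + 99)) = 1/((49408/17003 - 21927) + (-139*(7 + 1)**2 + 99)) = 1/(-372775373/17003 + (-139*8**2 + 99)) = 1/(-372775373/17003 + (-139*64 + 99)) = 1/(-372775373/17003 + (-8896 + 99)) = 1/(-372775373/17003 - 8797) = 1/(-522350764/17003) = -17003/522350764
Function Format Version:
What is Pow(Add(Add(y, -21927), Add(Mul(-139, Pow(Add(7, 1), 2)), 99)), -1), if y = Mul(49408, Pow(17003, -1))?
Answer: Rational(-17003, 522350764) ≈ -3.2551e-5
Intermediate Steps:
y = Rational(49408, 17003) (y = Mul(49408, Rational(1, 17003)) = Rational(49408, 17003) ≈ 2.9058)
Pow(Add(Add(y, -21927), Add(Mul(-139, Pow(Add(7, 1), 2)), 99)), -1) = Pow(Add(Add(Rational(49408, 17003), -21927), Add(Mul(-139, Pow(Add(7, 1), 2)), 99)), -1) = Pow(Add(Rational(-372775373, 17003), Add(Mul(-139, Pow(8, 2)), 99)), -1) = Pow(Add(Rational(-372775373, 17003), Add(Mul(-139, 64), 99)), -1) = Pow(Add(Rational(-372775373, 17003), Add(-8896, 99)), -1) = Pow(Add(Rational(-372775373, 17003), -8797), -1) = Pow(Rational(-522350764, 17003), -1) = Rational(-17003, 522350764)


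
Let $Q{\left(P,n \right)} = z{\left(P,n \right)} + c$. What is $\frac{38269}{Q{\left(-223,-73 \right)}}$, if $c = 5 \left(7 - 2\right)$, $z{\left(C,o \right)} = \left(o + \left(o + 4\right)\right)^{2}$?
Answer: $\frac{38269}{20189} \approx 1.8955$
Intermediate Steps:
$z{\left(C,o \right)} = \left(4 + 2 o\right)^{2}$ ($z{\left(C,o \right)} = \left(o + \left(4 + o\right)\right)^{2} = \left(4 + 2 o\right)^{2}$)
$c = 25$ ($c = 5 \cdot 5 = 25$)
$Q{\left(P,n \right)} = 25 + 4 \left(2 + n\right)^{2}$ ($Q{\left(P,n \right)} = 4 \left(2 + n\right)^{2} + 25 = 25 + 4 \left(2 + n\right)^{2}$)
$\frac{38269}{Q{\left(-223,-73 \right)}} = \frac{38269}{25 + 4 \left(2 - 73\right)^{2}} = \frac{38269}{25 + 4 \left(-71\right)^{2}} = \frac{38269}{25 + 4 \cdot 5041} = \frac{38269}{25 + 20164} = \frac{38269}{20189}$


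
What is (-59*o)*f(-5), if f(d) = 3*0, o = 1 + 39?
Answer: 0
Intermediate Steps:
o = 40
f(d) = 0
(-59*o)*f(-5) = -59*40*0 = -2360*0 = 0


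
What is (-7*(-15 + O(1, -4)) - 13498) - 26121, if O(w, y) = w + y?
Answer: -39493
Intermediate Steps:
(-7*(-15 + O(1, -4)) - 13498) - 26121 = (-7*(-15 + (1 - 4)) - 13498) - 26121 = (-7*(-15 - 3) - 13498) - 26121 = (-7*(-18) - 13498) - 26121 = (126 - 13498) - 26121 = -13372 - 26121 = -39493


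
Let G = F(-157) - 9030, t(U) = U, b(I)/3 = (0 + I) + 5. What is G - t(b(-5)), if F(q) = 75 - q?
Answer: -8798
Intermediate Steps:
b(I) = 15 + 3*I (b(I) = 3*((0 + I) + 5) = 3*(I + 5) = 3*(5 + I) = 15 + 3*I)
G = -8798 (G = (75 - 1*(-157)) - 9030 = (75 + 157) - 9030 = 232 - 9030 = -8798)
G - t(b(-5)) = -8798 - (15 + 3*(-5)) = -8798 - (15 - 15) = -8798 - 1*0 = -8798 + 0 = -8798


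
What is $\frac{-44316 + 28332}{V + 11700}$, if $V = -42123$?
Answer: $\frac{5328}{10141} \approx 0.52539$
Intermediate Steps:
$\frac{-44316 + 28332}{V + 11700} = \frac{-44316 + 28332}{-42123 + 11700} = - \frac{15984}{-30423} = \left(-15984\right) \left(- \frac{1}{30423}\right) = \frac{5328}{10141}$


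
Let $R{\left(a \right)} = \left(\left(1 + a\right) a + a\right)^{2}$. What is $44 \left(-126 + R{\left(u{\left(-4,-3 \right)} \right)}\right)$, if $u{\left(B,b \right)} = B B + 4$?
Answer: $8512856$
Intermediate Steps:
$u{\left(B,b \right)} = 4 + B^{2}$ ($u{\left(B,b \right)} = B^{2} + 4 = 4 + B^{2}$)
$R{\left(a \right)} = \left(a + a \left(1 + a\right)\right)^{2}$ ($R{\left(a \right)} = \left(a \left(1 + a\right) + a\right)^{2} = \left(a + a \left(1 + a\right)\right)^{2}$)
$44 \left(-126 + R{\left(u{\left(-4,-3 \right)} \right)}\right) = 44 \left(-126 + \left(4 + \left(-4\right)^{2}\right)^{2} \left(2 + \left(4 + \left(-4\right)^{2}\right)\right)^{2}\right) = 44 \left(-126 + \left(4 + 16\right)^{2} \left(2 + \left(4 + 16\right)\right)^{2}\right) = 44 \left(-126 + 20^{2} \left(2 + 20\right)^{2}\right) = 44 \left(-126 + 400 \cdot 22^{2}\right) = 44 \left(-126 + 400 \cdot 484\right) = 44 \left(-126 + 193600\right) = 44 \cdot 193474 = 8512856$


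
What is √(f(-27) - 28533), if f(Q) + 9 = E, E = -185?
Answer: I*√28727 ≈ 169.49*I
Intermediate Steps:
f(Q) = -194 (f(Q) = -9 - 185 = -194)
√(f(-27) - 28533) = √(-194 - 28533) = √(-28727) = I*√28727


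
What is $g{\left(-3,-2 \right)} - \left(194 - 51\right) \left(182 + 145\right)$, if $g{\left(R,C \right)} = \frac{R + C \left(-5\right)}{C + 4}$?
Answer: $- \frac{93515}{2} \approx -46758.0$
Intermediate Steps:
$g{\left(R,C \right)} = \frac{R - 5 C}{4 + C}$
$g{\left(-3,-2 \right)} - \left(194 - 51\right) \left(182 + 145\right) = \frac{-3 - -10}{4 - 2} - \left(194 - 51\right) \left(182 + 145\right) = \frac{-3 + 10}{2} - 143 \cdot 327 = \frac{1}{2} \cdot 7 - 46761 = \frac{7}{2} - 46761 = - \frac{93515}{2}$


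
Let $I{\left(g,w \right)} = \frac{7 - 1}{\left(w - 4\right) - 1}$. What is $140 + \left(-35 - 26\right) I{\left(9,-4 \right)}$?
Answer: $\frac{542}{3} \approx 180.67$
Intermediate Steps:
$I{\left(g,w \right)} = \frac{6}{-5 + w}$ ($I{\left(g,w \right)} = \frac{6}{\left(-4 + w\right) - 1} = \frac{6}{-5 + w}$)
$140 + \left(-35 - 26\right) I{\left(9,-4 \right)} = 140 + \left(-35 - 26\right) \frac{6}{-5 - 4} = 140 + \left(-35 - 26\right) \frac{6}{-9} = 140 - 61 \cdot 6 \left(- \frac{1}{9}\right) = 140 - - \frac{122}{3} = 140 + \frac{122}{3} = \frac{542}{3}$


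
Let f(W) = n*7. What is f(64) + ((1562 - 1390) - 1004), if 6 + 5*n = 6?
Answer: -832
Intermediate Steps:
n = 0 (n = -6/5 + (1/5)*6 = -6/5 + 6/5 = 0)
f(W) = 0 (f(W) = 0*7 = 0)
f(64) + ((1562 - 1390) - 1004) = 0 + ((1562 - 1390) - 1004) = 0 + (172 - 1004) = 0 - 832 = -832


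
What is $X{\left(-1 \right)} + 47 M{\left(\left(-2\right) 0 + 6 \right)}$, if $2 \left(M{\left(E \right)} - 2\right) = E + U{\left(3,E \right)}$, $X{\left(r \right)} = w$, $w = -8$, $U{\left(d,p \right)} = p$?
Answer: $368$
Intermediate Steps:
$X{\left(r \right)} = -8$
$M{\left(E \right)} = 2 + E$ ($M{\left(E \right)} = 2 + \frac{E + E}{2} = 2 + \frac{2 E}{2} = 2 + E$)
$X{\left(-1 \right)} + 47 M{\left(\left(-2\right) 0 + 6 \right)} = -8 + 47 \left(2 + \left(\left(-2\right) 0 + 6\right)\right) = -8 + 47 \left(2 + \left(0 + 6\right)\right) = -8 + 47 \left(2 + 6\right) = -8 + 47 \cdot 8 = -8 + 376 = 368$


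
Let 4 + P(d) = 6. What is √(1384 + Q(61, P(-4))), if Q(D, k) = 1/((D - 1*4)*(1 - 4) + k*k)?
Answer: √38598209/167 ≈ 37.202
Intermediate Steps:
P(d) = 2 (P(d) = -4 + 6 = 2)
Q(D, k) = 1/(12 + k² - 3*D) (Q(D, k) = 1/((D - 4)*(-3) + k²) = 1/((-4 + D)*(-3) + k²) = 1/((12 - 3*D) + k²) = 1/(12 + k² - 3*D))
√(1384 + Q(61, P(-4))) = √(1384 + 1/(12 + 2² - 3*61)) = √(1384 + 1/(12 + 4 - 183)) = √(1384 + 1/(-167)) = √(1384 - 1/167) = √(231127/167) = √38598209/167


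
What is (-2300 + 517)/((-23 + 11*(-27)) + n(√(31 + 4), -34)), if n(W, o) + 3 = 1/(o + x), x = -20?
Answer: 96282/17443 ≈ 5.5198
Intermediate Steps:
n(W, o) = -3 + 1/(-20 + o) (n(W, o) = -3 + 1/(o - 20) = -3 + 1/(-20 + o))
(-2300 + 517)/((-23 + 11*(-27)) + n(√(31 + 4), -34)) = (-2300 + 517)/((-23 + 11*(-27)) + (61 - 3*(-34))/(-20 - 34)) = -1783/((-23 - 297) + (61 + 102)/(-54)) = -1783/(-320 - 1/54*163) = -1783/(-320 - 163/54) = -1783/(-17443/54) = -1783*(-54/17443) = 96282/17443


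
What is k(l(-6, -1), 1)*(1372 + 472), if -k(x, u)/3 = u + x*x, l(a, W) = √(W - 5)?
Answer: 27660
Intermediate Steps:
l(a, W) = √(-5 + W)
k(x, u) = -3*u - 3*x² (k(x, u) = -3*(u + x*x) = -3*(u + x²) = -3*u - 3*x²)
k(l(-6, -1), 1)*(1372 + 472) = (-3*1 - 3*(√(-5 - 1))²)*(1372 + 472) = (-3 - 3*(√(-6))²)*1844 = (-3 - 3*(I*√6)²)*1844 = (-3 - 3*(-6))*1844 = (-3 + 18)*1844 = 15*1844 = 27660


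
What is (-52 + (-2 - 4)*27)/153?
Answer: -214/153 ≈ -1.3987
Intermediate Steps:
(-52 + (-2 - 4)*27)/153 = (-52 - 6*27)/153 = (-52 - 162)/153 = (1/153)*(-214) = -214/153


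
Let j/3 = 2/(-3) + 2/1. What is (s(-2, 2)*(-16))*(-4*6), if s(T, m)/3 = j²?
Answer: 18432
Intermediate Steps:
j = 4 (j = 3*(2/(-3) + 2/1) = 3*(2*(-⅓) + 2*1) = 3*(-⅔ + 2) = 3*(4/3) = 4)
s(T, m) = 48 (s(T, m) = 3*4² = 3*16 = 48)
(s(-2, 2)*(-16))*(-4*6) = (48*(-16))*(-4*6) = -768*(-24) = 18432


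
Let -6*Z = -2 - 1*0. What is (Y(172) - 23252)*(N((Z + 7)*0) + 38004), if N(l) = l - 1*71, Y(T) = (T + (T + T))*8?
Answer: -725430692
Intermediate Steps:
Y(T) = 24*T (Y(T) = (T + 2*T)*8 = (3*T)*8 = 24*T)
Z = ⅓ (Z = -(-2 - 1*0)/6 = -(-2 + 0)/6 = -⅙*(-2) = ⅓ ≈ 0.33333)
N(l) = -71 + l (N(l) = l - 71 = -71 + l)
(Y(172) - 23252)*(N((Z + 7)*0) + 38004) = (24*172 - 23252)*((-71 + (⅓ + 7)*0) + 38004) = (4128 - 23252)*((-71 + (22/3)*0) + 38004) = -19124*((-71 + 0) + 38004) = -19124*(-71 + 38004) = -19124*37933 = -725430692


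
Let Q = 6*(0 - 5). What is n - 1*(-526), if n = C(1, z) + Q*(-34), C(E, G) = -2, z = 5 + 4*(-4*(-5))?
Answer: 1544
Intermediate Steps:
z = 85 (z = 5 + 4*20 = 5 + 80 = 85)
Q = -30 (Q = 6*(-5) = -30)
n = 1018 (n = -2 - 30*(-34) = -2 + 1020 = 1018)
n - 1*(-526) = 1018 - 1*(-526) = 1018 + 526 = 1544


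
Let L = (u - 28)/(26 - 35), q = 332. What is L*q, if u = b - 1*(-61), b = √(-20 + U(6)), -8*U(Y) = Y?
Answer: -3652/3 - 166*I*√83/9 ≈ -1217.3 - 168.04*I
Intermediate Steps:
U(Y) = -Y/8
b = I*√83/2 (b = √(-20 - ⅛*6) = √(-20 - ¾) = √(-83/4) = I*√83/2 ≈ 4.5552*I)
u = 61 + I*√83/2 (u = I*√83/2 - 1*(-61) = I*√83/2 + 61 = 61 + I*√83/2 ≈ 61.0 + 4.5552*I)
L = -11/3 - I*√83/18 (L = ((61 + I*√83/2) - 28)/(26 - 35) = (33 + I*√83/2)/(-9) = (33 + I*√83/2)*(-⅑) = -11/3 - I*√83/18 ≈ -3.6667 - 0.50613*I)
L*q = (-11/3 - I*√83/18)*332 = -3652/3 - 166*I*√83/9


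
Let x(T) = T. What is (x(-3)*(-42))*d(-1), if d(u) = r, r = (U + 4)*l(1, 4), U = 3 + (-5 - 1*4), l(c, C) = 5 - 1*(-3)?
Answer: -2016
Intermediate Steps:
l(c, C) = 8 (l(c, C) = 5 + 3 = 8)
U = -6 (U = 3 + (-5 - 4) = 3 - 9 = -6)
r = -16 (r = (-6 + 4)*8 = -2*8 = -16)
d(u) = -16
(x(-3)*(-42))*d(-1) = -3*(-42)*(-16) = 126*(-16) = -2016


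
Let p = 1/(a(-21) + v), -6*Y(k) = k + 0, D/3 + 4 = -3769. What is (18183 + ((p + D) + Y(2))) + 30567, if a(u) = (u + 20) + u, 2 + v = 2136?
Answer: 79053569/2112 ≈ 37431.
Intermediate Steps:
v = 2134 (v = -2 + 2136 = 2134)
D = -11319 (D = -12 + 3*(-3769) = -12 - 11307 = -11319)
a(u) = 20 + 2*u (a(u) = (20 + u) + u = 20 + 2*u)
Y(k) = -k/6 (Y(k) = -(k + 0)/6 = -k/6)
p = 1/2112 (p = 1/((20 + 2*(-21)) + 2134) = 1/((20 - 42) + 2134) = 1/(-22 + 2134) = 1/2112 ≈ 0.00047348)
(18183 + ((p + D) + Y(2))) + 30567 = (18183 + ((1/2112 - 11319) - 1/6*2)) + 30567 = (18183 + (-23905727/2112 - 1/3)) + 30567 = (18183 - 23906431/2112) + 30567 = 14496065/2112 + 30567 = 79053569/2112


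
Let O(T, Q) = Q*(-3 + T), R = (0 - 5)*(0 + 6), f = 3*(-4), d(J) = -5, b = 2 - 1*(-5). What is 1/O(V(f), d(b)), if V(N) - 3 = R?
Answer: 1/150 ≈ 0.0066667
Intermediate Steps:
b = 7 (b = 2 + 5 = 7)
f = -12
R = -30 (R = -5*6 = -30)
V(N) = -27 (V(N) = 3 - 30 = -27)
1/O(V(f), d(b)) = 1/(-5*(-3 - 27)) = 1/(-5*(-30)) = 1/150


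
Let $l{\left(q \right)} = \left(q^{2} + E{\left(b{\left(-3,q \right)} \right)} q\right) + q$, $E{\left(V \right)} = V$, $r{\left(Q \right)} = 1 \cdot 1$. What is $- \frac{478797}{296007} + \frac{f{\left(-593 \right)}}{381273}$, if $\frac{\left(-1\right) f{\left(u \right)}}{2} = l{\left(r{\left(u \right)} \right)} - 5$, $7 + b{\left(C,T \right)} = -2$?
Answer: $- \frac{20282807157}{12539941879} \approx -1.6175$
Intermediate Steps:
$r{\left(Q \right)} = 1$
$b{\left(C,T \right)} = -9$ ($b{\left(C,T \right)} = -7 - 2 = -9$)
$l{\left(q \right)} = q^{2} - 8 q$ ($l{\left(q \right)} = \left(q^{2} - 9 q\right) + q = q^{2} - 8 q$)
$f{\left(u \right)} = 24$ ($f{\left(u \right)} = - 2 \left(1 \left(-8 + 1\right) - 5\right) = - 2 \left(1 \left(-7\right) - 5\right) = - 2 \left(-7 - 5\right) = \left(-2\right) \left(-12\right) = 24$)
$- \frac{478797}{296007} + \frac{f{\left(-593 \right)}}{381273} = - \frac{478797}{296007} + \frac{24}{381273} = \left(-478797\right) \frac{1}{296007} + 24 \cdot \frac{1}{381273} = - \frac{159599}{98669} + \frac{8}{127091} = - \frac{20282807157}{12539941879}$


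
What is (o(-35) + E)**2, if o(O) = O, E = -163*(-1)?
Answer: 16384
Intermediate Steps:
E = 163
(o(-35) + E)**2 = (-35 + 163)**2 = 128**2 = 16384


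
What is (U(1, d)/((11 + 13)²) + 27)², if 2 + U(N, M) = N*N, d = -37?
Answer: 241833601/331776 ≈ 728.91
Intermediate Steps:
U(N, M) = -2 + N² (U(N, M) = -2 + N*N = -2 + N²)
(U(1, d)/((11 + 13)²) + 27)² = ((-2 + 1²)/((11 + 13)²) + 27)² = ((-2 + 1)/(24²) + 27)² = (-1/576 + 27)² = (15551/576)² = 241833601/331776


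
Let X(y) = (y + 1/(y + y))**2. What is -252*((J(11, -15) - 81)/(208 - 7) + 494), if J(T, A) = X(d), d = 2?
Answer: -33337269/268 ≈ -1.2439e+5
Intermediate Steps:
X(y) = (y + 1/(2*y))**2
J(T, A) = 81/16 (J(T, A) = (1/4)*(1 + 2*2**2)**2/2**2 = (1/4)*(1/4)*(1 + 2*4)**2 = (1/4)*(1/4)*(1 + 8)**2 = (1/4)*(1/4)*9**2 = (1/4)*(1/4)*81 = 81/16)
-252*((J(11, -15) - 81)/(208 - 7) + 494) = -252*((81/16 - 81)/(208 - 7) + 494) = -252*(-1215/16/201 + 494) = -252*(-1215/16*1/201 + 494) = -252*(-405/1072 + 494) = -252*529163/1072 = -33337269/268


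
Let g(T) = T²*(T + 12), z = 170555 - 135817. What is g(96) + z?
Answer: 1030066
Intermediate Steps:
z = 34738
g(T) = T²*(12 + T)
g(96) + z = 96²*(12 + 96) + 34738 = 9216*108 + 34738 = 995328 + 34738 = 1030066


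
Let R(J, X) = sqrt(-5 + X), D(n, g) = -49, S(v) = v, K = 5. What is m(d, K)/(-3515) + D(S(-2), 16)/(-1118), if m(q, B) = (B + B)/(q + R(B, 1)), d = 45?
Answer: 69792343/1594700666 + 4*I/1426387 ≈ 0.043765 + 2.8043e-6*I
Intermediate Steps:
m(q, B) = 2*B/(q + 2*I) (m(q, B) = (B + B)/(q + sqrt(-5 + 1)) = (2*B)/(q + sqrt(-4)) = (2*B)/(q + 2*I) = 2*B/(q + 2*I))
m(d, K)/(-3515) + D(S(-2), 16)/(-1118) = (2*5/(45 + 2*I))/(-3515) - 49/(-1118) = (2*5*((45 - 2*I)/2029))*(-1/3515) - 49*(-1/1118) = (450/2029 - 20*I/2029)*(-1/3515) + 49/1118 = (-90/1426387 + 4*I/1426387) + 49/1118 = 69792343/1594700666 + 4*I/1426387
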